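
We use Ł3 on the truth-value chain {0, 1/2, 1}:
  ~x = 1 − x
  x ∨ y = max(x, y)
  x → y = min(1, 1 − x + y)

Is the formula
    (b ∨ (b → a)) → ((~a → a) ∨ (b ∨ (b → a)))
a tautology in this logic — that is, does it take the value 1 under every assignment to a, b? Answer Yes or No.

Yes

a = 0, b = 0 ↦ 1
a = 0, b = 1/2 ↦ 1
a = 0, b = 1 ↦ 1
a = 1/2, b = 0 ↦ 1
a = 1/2, b = 1/2 ↦ 1
a = 1/2, b = 1 ↦ 1
a = 1, b = 0 ↦ 1
a = 1, b = 1/2 ↦ 1
a = 1, b = 1 ↦ 1
Every assignment gives a value ≥ 1.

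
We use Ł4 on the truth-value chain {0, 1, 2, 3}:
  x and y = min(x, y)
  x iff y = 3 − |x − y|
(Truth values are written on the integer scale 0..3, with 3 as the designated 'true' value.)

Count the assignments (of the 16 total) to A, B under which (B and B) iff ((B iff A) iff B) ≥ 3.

A = 0, B = 0 ↦ 3  ≥
A = 0, B = 1 ↦ 2  <
A = 0, B = 2 ↦ 3  ≥
A = 0, B = 3 ↦ 0  <
A = 1, B = 0 ↦ 2  <
A = 1, B = 1 ↦ 3  ≥
A = 1, B = 2 ↦ 2  <
A = 1, B = 3 ↦ 1  <
A = 2, B = 0 ↦ 1  <
A = 2, B = 1 ↦ 2  <
A = 2, B = 2 ↦ 3  ≥
A = 2, B = 3 ↦ 2  <
A = 3, B = 0 ↦ 0  <
A = 3, B = 1 ↦ 1  <
A = 3, B = 2 ↦ 2  <
A = 3, B = 3 ↦ 3  ≥
So 5 of the 16 assignments meet the threshold.

5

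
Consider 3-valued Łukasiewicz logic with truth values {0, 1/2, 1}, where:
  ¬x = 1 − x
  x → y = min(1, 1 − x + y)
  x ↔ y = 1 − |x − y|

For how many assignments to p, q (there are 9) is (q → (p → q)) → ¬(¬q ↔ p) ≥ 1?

2

p = 0, q = 0 ↦ 1  ≥
p = 0, q = 1/2 ↦ 1/2  <
p = 0, q = 1 ↦ 0  <
p = 1/2, q = 0 ↦ 1/2  <
p = 1/2, q = 1/2 ↦ 0  <
p = 1/2, q = 1 ↦ 1/2  <
p = 1, q = 0 ↦ 0  <
p = 1, q = 1/2 ↦ 1/2  <
p = 1, q = 1 ↦ 1  ≥
So 2 of the 9 assignments meet the threshold.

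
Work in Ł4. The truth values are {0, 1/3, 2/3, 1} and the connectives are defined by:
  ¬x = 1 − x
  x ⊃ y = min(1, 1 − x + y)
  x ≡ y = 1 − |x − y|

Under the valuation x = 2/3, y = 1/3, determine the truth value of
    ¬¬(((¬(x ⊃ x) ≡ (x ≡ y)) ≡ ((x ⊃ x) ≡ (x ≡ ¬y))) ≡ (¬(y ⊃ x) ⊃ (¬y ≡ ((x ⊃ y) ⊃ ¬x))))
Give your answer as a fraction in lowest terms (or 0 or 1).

x ⊃ x = 2/3 ⊃ 2/3 = 1
¬(x ⊃ x) = ¬1 = 0
x ≡ y = 2/3 ≡ 1/3 = 2/3
¬(x ⊃ x) ≡ (x ≡ y) = 0 ≡ 2/3 = 1/3
x ⊃ x = 2/3 ⊃ 2/3 = 1
¬y = ¬1/3 = 2/3
x ≡ ¬y = 2/3 ≡ 2/3 = 1
(x ⊃ x) ≡ (x ≡ ¬y) = 1 ≡ 1 = 1
(¬(x ⊃ x) ≡ (x ≡ y)) ≡ ((x ⊃ x) ≡ (x ≡ ¬y)) = 1/3 ≡ 1 = 1/3
y ⊃ x = 1/3 ⊃ 2/3 = 1
¬(y ⊃ x) = ¬1 = 0
¬y = ¬1/3 = 2/3
x ⊃ y = 2/3 ⊃ 1/3 = 2/3
¬x = ¬2/3 = 1/3
(x ⊃ y) ⊃ ¬x = 2/3 ⊃ 1/3 = 2/3
¬y ≡ ((x ⊃ y) ⊃ ¬x) = 2/3 ≡ 2/3 = 1
¬(y ⊃ x) ⊃ (¬y ≡ ((x ⊃ y) ⊃ ¬x)) = 0 ⊃ 1 = 1
((¬(x ⊃ x) ≡ (x ≡ y)) ≡ ((x ⊃ x) ≡ (x ≡ ¬y))) ≡ (¬(y ⊃ x) ⊃ (¬y ≡ ((x ⊃ y) ⊃ ¬x))) = 1/3 ≡ 1 = 1/3
¬(((¬(x ⊃ x) ≡ (x ≡ y)) ≡ ((x ⊃ x) ≡ (x ≡ ¬y))) ≡ (¬(y ⊃ x) ⊃ (¬y ≡ ((x ⊃ y) ⊃ ¬x)))) = ¬1/3 = 2/3
¬¬(((¬(x ⊃ x) ≡ (x ≡ y)) ≡ ((x ⊃ x) ≡ (x ≡ ¬y))) ≡ (¬(y ⊃ x) ⊃ (¬y ≡ ((x ⊃ y) ⊃ ¬x)))) = ¬2/3 = 1/3

1/3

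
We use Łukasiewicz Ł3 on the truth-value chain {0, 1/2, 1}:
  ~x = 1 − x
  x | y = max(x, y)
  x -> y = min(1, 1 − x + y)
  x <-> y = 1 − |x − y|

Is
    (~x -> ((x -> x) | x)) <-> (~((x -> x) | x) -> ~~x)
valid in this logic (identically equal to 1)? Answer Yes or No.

x = 0 ↦ 1
x = 1/2 ↦ 1
x = 1 ↦ 1
Every assignment gives a value ≥ 1.

Yes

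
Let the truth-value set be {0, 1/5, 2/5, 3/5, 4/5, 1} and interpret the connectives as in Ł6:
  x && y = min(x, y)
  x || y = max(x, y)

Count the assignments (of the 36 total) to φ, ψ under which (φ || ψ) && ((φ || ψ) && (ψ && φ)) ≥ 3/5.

value 1: 1 assignment (counts)
value 4/5: 3 assignments (counts)
value 3/5: 5 assignments (counts)
value 2/5: 7 assignments
value 1/5: 9 assignments
value 0: 11 assignments
So 9 of the 36 assignments meet the threshold.

9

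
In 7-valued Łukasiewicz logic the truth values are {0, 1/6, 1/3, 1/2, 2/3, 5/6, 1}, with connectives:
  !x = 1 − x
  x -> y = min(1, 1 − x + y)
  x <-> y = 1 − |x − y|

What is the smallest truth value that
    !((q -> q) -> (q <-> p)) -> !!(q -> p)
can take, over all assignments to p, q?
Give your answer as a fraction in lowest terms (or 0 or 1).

0

Take p = 0, q = 1:
q -> q = 1 -> 1 = 1
q <-> p = 1 <-> 0 = 0
(q -> q) -> (q <-> p) = 1 -> 0 = 0
!((q -> q) -> (q <-> p)) = !0 = 1
q -> p = 1 -> 0 = 0
!(q -> p) = !0 = 1
!!(q -> p) = !1 = 0
!((q -> q) -> (q <-> p)) -> !!(q -> p) = 1 -> 0 = 0
No assignment yields a value below 0, so this is the minimum.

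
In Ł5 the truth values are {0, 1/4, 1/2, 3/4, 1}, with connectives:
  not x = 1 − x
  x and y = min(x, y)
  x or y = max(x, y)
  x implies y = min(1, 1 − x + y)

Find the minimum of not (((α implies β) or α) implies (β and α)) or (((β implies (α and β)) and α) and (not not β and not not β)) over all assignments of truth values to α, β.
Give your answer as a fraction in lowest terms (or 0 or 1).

Take α = 1/2, β = 0:
α implies β = 1/2 implies 0 = 1/2
(α implies β) or α = 1/2 or 1/2 = 1/2
β and α = 0 and 1/2 = 0
((α implies β) or α) implies (β and α) = 1/2 implies 0 = 1/2
not (((α implies β) or α) implies (β and α)) = not 1/2 = 1/2
α and β = 1/2 and 0 = 0
β implies (α and β) = 0 implies 0 = 1
(β implies (α and β)) and α = 1 and 1/2 = 1/2
not β = not 0 = 1
not not β = not 1 = 0
not β = not 0 = 1
not not β = not 1 = 0
not not β and not not β = 0 and 0 = 0
((β implies (α and β)) and α) and (not not β and not not β) = 1/2 and 0 = 0
not (((α implies β) or α) implies (β and α)) or (((β implies (α and β)) and α) and (not not β and not not β)) = 1/2 or 0 = 1/2
No assignment yields a value below 1/2, so this is the minimum.

1/2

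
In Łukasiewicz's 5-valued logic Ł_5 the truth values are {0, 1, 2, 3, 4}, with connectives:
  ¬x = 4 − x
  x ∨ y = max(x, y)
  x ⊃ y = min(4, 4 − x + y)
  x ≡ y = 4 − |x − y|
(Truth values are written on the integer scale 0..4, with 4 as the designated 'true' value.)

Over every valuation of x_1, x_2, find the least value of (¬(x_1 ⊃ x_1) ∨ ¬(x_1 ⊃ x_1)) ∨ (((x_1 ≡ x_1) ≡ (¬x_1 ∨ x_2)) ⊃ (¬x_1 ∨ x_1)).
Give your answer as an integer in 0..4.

2

Take x_1 = 2, x_2 = 4:
x_1 ⊃ x_1 = 2 ⊃ 2 = 4
¬(x_1 ⊃ x_1) = ¬4 = 0
x_1 ⊃ x_1 = 2 ⊃ 2 = 4
¬(x_1 ⊃ x_1) = ¬4 = 0
¬(x_1 ⊃ x_1) ∨ ¬(x_1 ⊃ x_1) = 0 ∨ 0 = 0
x_1 ≡ x_1 = 2 ≡ 2 = 4
¬x_1 = ¬2 = 2
¬x_1 ∨ x_2 = 2 ∨ 4 = 4
(x_1 ≡ x_1) ≡ (¬x_1 ∨ x_2) = 4 ≡ 4 = 4
¬x_1 = ¬2 = 2
¬x_1 ∨ x_1 = 2 ∨ 2 = 2
((x_1 ≡ x_1) ≡ (¬x_1 ∨ x_2)) ⊃ (¬x_1 ∨ x_1) = 4 ⊃ 2 = 2
(¬(x_1 ⊃ x_1) ∨ ¬(x_1 ⊃ x_1)) ∨ (((x_1 ≡ x_1) ≡ (¬x_1 ∨ x_2)) ⊃ (¬x_1 ∨ x_1)) = 0 ∨ 2 = 2
No assignment yields a value below 2, so this is the minimum.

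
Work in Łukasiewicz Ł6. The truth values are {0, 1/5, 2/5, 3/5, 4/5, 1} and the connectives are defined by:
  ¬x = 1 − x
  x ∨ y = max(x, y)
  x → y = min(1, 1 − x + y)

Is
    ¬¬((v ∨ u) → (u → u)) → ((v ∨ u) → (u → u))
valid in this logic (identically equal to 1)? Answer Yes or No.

At u = 4/5, v = 1/5, for instance:
v ∨ u = 1/5 ∨ 4/5 = 4/5
u → u = 4/5 → 4/5 = 1
(v ∨ u) → (u → u) = 4/5 → 1 = 1
¬((v ∨ u) → (u → u)) = ¬1 = 0
¬¬((v ∨ u) → (u → u)) = ¬0 = 1
¬¬((v ∨ u) → (u → u)) → ((v ∨ u) → (u → u)) = 1 → 1 = 1
and checking the remaining 35 assignments likewise gives ≥ 1 in every case.

Yes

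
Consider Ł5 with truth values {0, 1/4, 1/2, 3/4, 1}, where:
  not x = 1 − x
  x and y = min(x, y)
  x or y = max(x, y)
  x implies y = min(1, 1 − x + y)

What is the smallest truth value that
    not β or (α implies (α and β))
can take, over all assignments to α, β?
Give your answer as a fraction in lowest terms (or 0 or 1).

Take α = 1, β = 1/2:
not β = not 1/2 = 1/2
α and β = 1 and 1/2 = 1/2
α implies (α and β) = 1 implies 1/2 = 1/2
not β or (α implies (α and β)) = 1/2 or 1/2 = 1/2
No assignment yields a value below 1/2, so this is the minimum.

1/2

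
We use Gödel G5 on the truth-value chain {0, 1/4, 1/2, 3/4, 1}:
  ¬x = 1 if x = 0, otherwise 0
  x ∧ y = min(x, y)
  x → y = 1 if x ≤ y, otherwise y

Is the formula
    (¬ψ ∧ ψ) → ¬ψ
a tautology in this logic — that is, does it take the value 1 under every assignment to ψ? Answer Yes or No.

Yes

ψ = 0 ↦ 1
ψ = 1/4 ↦ 1
ψ = 1/2 ↦ 1
ψ = 3/4 ↦ 1
ψ = 1 ↦ 1
Every assignment gives a value ≥ 1.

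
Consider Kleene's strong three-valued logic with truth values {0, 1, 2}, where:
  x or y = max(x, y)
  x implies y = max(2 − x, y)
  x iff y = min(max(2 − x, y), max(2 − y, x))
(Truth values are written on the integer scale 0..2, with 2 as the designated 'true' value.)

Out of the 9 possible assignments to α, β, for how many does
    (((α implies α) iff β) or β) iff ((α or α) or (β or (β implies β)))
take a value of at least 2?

α = 0, β = 0 ↦ 0  <
α = 0, β = 1 ↦ 1  <
α = 0, β = 2 ↦ 2  ≥
α = 1, β = 0 ↦ 1  <
α = 1, β = 1 ↦ 1  <
α = 1, β = 2 ↦ 2  ≥
α = 2, β = 0 ↦ 0  <
α = 2, β = 1 ↦ 1  <
α = 2, β = 2 ↦ 2  ≥
So 3 of the 9 assignments meet the threshold.

3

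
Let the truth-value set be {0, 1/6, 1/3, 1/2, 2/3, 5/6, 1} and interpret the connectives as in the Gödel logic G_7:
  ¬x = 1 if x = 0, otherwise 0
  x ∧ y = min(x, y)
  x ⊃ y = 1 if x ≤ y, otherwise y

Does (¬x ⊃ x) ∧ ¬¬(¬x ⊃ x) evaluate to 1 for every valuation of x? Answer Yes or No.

Counterexample: take x = 0.
¬x = ¬0 = 1
¬x ⊃ x = 1 ⊃ 0 = 0
¬(¬x ⊃ x) = ¬0 = 1
¬¬(¬x ⊃ x) = ¬1 = 0
(¬x ⊃ x) ∧ ¬¬(¬x ⊃ x) = 0 ∧ 0 = 0
This gives 0 ≠ 1.

No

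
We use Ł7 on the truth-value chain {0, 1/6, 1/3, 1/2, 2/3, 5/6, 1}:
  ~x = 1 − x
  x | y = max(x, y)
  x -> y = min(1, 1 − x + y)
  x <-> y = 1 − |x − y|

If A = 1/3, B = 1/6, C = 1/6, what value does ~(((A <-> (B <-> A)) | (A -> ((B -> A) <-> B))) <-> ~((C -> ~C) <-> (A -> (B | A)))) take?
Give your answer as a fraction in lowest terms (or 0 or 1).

B <-> A = 1/6 <-> 1/3 = 5/6
A <-> (B <-> A) = 1/3 <-> 5/6 = 1/2
B -> A = 1/6 -> 1/3 = 1
(B -> A) <-> B = 1 <-> 1/6 = 1/6
A -> ((B -> A) <-> B) = 1/3 -> 1/6 = 5/6
(A <-> (B <-> A)) | (A -> ((B -> A) <-> B)) = 1/2 | 5/6 = 5/6
~C = ~1/6 = 5/6
C -> ~C = 1/6 -> 5/6 = 1
B | A = 1/6 | 1/3 = 1/3
A -> (B | A) = 1/3 -> 1/3 = 1
(C -> ~C) <-> (A -> (B | A)) = 1 <-> 1 = 1
~((C -> ~C) <-> (A -> (B | A))) = ~1 = 0
((A <-> (B <-> A)) | (A -> ((B -> A) <-> B))) <-> ~((C -> ~C) <-> (A -> (B | A))) = 5/6 <-> 0 = 1/6
~(((A <-> (B <-> A)) | (A -> ((B -> A) <-> B))) <-> ~((C -> ~C) <-> (A -> (B | A)))) = ~1/6 = 5/6

5/6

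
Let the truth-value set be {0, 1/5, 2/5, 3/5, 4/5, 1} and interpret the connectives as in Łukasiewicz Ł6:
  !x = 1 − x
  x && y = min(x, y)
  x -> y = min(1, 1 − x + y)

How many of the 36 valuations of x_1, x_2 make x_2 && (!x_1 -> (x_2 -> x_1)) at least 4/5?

value 1: 3 assignments (counts)
value 4/5: 5 assignments (counts)
value 3/5: 6 assignments
value 2/5: 8 assignments
value 1/5: 7 assignments
value 0: 7 assignments
So 8 of the 36 assignments meet the threshold.

8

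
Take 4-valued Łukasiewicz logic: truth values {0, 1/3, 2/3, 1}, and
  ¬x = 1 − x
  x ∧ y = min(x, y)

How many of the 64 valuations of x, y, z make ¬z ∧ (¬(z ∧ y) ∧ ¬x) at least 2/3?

16

value 1: 4 assignments (counts)
value 2/3: 12 assignments (counts)
value 1/3: 20 assignments
value 0: 28 assignments
So 16 of the 64 assignments meet the threshold.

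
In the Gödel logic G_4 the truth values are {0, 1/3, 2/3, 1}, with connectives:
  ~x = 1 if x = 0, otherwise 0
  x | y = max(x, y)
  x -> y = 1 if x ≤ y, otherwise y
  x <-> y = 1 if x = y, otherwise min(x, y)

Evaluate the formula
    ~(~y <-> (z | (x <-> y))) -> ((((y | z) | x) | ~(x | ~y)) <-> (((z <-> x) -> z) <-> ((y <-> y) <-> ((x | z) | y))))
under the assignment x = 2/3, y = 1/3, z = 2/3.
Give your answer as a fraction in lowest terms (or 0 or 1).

~y = ~1/3 = 0
x <-> y = 2/3 <-> 1/3 = 1/3
z | (x <-> y) = 2/3 | 1/3 = 2/3
~y <-> (z | (x <-> y)) = 0 <-> 2/3 = 0
~(~y <-> (z | (x <-> y))) = ~0 = 1
y | z = 1/3 | 2/3 = 2/3
(y | z) | x = 2/3 | 2/3 = 2/3
~y = ~1/3 = 0
x | ~y = 2/3 | 0 = 2/3
~(x | ~y) = ~2/3 = 0
((y | z) | x) | ~(x | ~y) = 2/3 | 0 = 2/3
z <-> x = 2/3 <-> 2/3 = 1
(z <-> x) -> z = 1 -> 2/3 = 2/3
y <-> y = 1/3 <-> 1/3 = 1
x | z = 2/3 | 2/3 = 2/3
(x | z) | y = 2/3 | 1/3 = 2/3
(y <-> y) <-> ((x | z) | y) = 1 <-> 2/3 = 2/3
((z <-> x) -> z) <-> ((y <-> y) <-> ((x | z) | y)) = 2/3 <-> 2/3 = 1
(((y | z) | x) | ~(x | ~y)) <-> (((z <-> x) -> z) <-> ((y <-> y) <-> ((x | z) | y))) = 2/3 <-> 1 = 2/3
~(~y <-> (z | (x <-> y))) -> ((((y | z) | x) | ~(x | ~y)) <-> (((z <-> x) -> z) <-> ((y <-> y) <-> ((x | z) | y)))) = 1 -> 2/3 = 2/3

2/3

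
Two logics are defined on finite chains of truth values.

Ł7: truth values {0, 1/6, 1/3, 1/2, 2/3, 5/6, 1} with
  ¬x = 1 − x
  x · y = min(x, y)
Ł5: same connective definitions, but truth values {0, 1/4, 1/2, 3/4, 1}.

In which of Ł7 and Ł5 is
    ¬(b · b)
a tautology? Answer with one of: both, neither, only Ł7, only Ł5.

In Ł7: at b = 1/6 the value is 5/6 — not a tautology.
In Ł5: at b = 1/4 the value is 3/4 — not a tautology.

neither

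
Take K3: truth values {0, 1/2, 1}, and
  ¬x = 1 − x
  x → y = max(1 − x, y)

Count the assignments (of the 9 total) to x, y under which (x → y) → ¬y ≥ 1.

3

x = 0, y = 0 ↦ 1  ≥
x = 0, y = 1/2 ↦ 1/2  <
x = 0, y = 1 ↦ 0  <
x = 1/2, y = 0 ↦ 1  ≥
x = 1/2, y = 1/2 ↦ 1/2  <
x = 1/2, y = 1 ↦ 0  <
x = 1, y = 0 ↦ 1  ≥
x = 1, y = 1/2 ↦ 1/2  <
x = 1, y = 1 ↦ 0  <
So 3 of the 9 assignments meet the threshold.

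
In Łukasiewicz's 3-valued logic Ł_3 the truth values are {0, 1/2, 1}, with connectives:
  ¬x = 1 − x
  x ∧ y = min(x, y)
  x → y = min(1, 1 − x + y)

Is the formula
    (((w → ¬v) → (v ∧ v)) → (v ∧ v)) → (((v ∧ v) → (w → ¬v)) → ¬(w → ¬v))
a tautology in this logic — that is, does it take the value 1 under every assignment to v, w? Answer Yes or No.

No

Counterexample: take v = 0, w = 0.
¬v = ¬0 = 1
w → ¬v = 0 → 1 = 1
v ∧ v = 0 ∧ 0 = 0
(w → ¬v) → (v ∧ v) = 1 → 0 = 0
v ∧ v = 0 ∧ 0 = 0
((w → ¬v) → (v ∧ v)) → (v ∧ v) = 0 → 0 = 1
v ∧ v = 0 ∧ 0 = 0
¬v = ¬0 = 1
w → ¬v = 0 → 1 = 1
(v ∧ v) → (w → ¬v) = 0 → 1 = 1
¬(w → ¬v) = ¬1 = 0
((v ∧ v) → (w → ¬v)) → ¬(w → ¬v) = 1 → 0 = 0
(((w → ¬v) → (v ∧ v)) → (v ∧ v)) → (((v ∧ v) → (w → ¬v)) → ¬(w → ¬v)) = 1 → 0 = 0
This gives 0 ≠ 1.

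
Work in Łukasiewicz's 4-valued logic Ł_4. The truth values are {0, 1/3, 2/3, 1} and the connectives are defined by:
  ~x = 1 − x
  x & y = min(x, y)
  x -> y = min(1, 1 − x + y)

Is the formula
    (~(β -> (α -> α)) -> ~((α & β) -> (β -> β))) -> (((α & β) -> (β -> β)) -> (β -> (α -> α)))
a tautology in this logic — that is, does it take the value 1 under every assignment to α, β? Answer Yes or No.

α = 0, β = 0 ↦ 1
α = 0, β = 1/3 ↦ 1
α = 0, β = 2/3 ↦ 1
α = 0, β = 1 ↦ 1
α = 1/3, β = 0 ↦ 1
α = 1/3, β = 1/3 ↦ 1
α = 1/3, β = 2/3 ↦ 1
α = 1/3, β = 1 ↦ 1
α = 2/3, β = 0 ↦ 1
α = 2/3, β = 1/3 ↦ 1
α = 2/3, β = 2/3 ↦ 1
α = 2/3, β = 1 ↦ 1
α = 1, β = 0 ↦ 1
α = 1, β = 1/3 ↦ 1
α = 1, β = 2/3 ↦ 1
α = 1, β = 1 ↦ 1
Every assignment gives a value ≥ 1.

Yes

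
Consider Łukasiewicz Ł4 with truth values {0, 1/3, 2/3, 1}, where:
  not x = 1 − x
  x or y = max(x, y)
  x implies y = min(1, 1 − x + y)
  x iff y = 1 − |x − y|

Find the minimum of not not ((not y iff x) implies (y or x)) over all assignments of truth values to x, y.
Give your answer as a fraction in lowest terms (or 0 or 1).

Take x = 1/3, y = 1/3:
not y = not 1/3 = 2/3
not y iff x = 2/3 iff 1/3 = 2/3
y or x = 1/3 or 1/3 = 1/3
(not y iff x) implies (y or x) = 2/3 implies 1/3 = 2/3
not ((not y iff x) implies (y or x)) = not 2/3 = 1/3
not not ((not y iff x) implies (y or x)) = not 1/3 = 2/3
No assignment yields a value below 2/3, so this is the minimum.

2/3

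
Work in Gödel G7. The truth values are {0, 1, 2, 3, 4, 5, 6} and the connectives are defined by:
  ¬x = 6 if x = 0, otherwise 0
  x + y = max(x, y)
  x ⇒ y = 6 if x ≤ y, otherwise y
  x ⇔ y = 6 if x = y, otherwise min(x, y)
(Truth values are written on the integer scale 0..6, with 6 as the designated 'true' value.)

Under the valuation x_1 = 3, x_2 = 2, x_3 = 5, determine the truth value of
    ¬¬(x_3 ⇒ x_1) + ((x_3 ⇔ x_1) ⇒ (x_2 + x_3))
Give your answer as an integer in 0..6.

x_3 ⇒ x_1 = 5 ⇒ 3 = 3
¬(x_3 ⇒ x_1) = ¬3 = 0
¬¬(x_3 ⇒ x_1) = ¬0 = 6
x_3 ⇔ x_1 = 5 ⇔ 3 = 3
x_2 + x_3 = 2 + 5 = 5
(x_3 ⇔ x_1) ⇒ (x_2 + x_3) = 3 ⇒ 5 = 6
¬¬(x_3 ⇒ x_1) + ((x_3 ⇔ x_1) ⇒ (x_2 + x_3)) = 6 + 6 = 6

6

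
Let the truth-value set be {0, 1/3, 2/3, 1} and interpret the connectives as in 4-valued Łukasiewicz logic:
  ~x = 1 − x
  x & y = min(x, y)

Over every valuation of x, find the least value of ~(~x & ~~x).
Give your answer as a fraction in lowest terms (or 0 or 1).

Take x = 1/3:
~x = ~1/3 = 2/3
~x = ~1/3 = 2/3
~~x = ~2/3 = 1/3
~x & ~~x = 2/3 & 1/3 = 1/3
~(~x & ~~x) = ~1/3 = 2/3
No assignment yields a value below 2/3, so this is the minimum.

2/3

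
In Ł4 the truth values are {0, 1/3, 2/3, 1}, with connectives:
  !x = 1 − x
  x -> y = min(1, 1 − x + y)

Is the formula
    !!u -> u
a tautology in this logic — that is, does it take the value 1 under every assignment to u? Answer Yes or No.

Yes

u = 0 ↦ 1
u = 1/3 ↦ 1
u = 2/3 ↦ 1
u = 1 ↦ 1
Every assignment gives a value ≥ 1.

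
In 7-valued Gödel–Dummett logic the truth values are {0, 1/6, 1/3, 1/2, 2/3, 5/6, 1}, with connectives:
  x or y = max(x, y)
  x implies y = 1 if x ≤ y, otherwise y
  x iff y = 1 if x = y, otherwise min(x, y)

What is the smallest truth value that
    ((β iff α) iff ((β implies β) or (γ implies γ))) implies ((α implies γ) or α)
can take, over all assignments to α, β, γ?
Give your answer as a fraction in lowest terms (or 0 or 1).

1/6

Take α = 1/6, β = 1/6, γ = 0:
β iff α = 1/6 iff 1/6 = 1
β implies β = 1/6 implies 1/6 = 1
γ implies γ = 0 implies 0 = 1
(β implies β) or (γ implies γ) = 1 or 1 = 1
(β iff α) iff ((β implies β) or (γ implies γ)) = 1 iff 1 = 1
α implies γ = 1/6 implies 0 = 0
(α implies γ) or α = 0 or 1/6 = 1/6
((β iff α) iff ((β implies β) or (γ implies γ))) implies ((α implies γ) or α) = 1 implies 1/6 = 1/6
No assignment yields a value below 1/6, so this is the minimum.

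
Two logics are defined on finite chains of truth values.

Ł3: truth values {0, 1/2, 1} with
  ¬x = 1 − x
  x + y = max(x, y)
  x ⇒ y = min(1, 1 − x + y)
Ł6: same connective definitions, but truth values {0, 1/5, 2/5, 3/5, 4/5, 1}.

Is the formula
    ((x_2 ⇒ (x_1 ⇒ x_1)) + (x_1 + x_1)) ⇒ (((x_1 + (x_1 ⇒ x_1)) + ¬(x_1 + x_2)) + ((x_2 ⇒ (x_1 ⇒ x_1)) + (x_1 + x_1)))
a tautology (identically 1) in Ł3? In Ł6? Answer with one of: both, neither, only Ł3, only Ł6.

both

In Ł3: every assignment gives 1 — tautology.
In Ł6: every assignment gives 1 — tautology.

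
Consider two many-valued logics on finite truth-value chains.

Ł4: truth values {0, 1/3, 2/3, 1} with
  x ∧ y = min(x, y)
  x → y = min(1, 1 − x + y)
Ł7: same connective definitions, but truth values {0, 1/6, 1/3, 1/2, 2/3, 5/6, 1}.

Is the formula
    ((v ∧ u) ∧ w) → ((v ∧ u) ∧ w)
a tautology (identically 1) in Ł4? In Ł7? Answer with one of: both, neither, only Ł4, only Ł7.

both

In Ł4: every assignment gives 1 — tautology.
In Ł7: every assignment gives 1 — tautology.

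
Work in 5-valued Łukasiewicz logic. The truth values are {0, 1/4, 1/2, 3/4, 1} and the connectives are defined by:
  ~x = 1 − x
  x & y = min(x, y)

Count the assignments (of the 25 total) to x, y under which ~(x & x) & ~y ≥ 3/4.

value 1: 1 assignment (counts)
value 3/4: 3 assignments (counts)
value 1/2: 5 assignments
value 1/4: 7 assignments
value 0: 9 assignments
So 4 of the 25 assignments meet the threshold.

4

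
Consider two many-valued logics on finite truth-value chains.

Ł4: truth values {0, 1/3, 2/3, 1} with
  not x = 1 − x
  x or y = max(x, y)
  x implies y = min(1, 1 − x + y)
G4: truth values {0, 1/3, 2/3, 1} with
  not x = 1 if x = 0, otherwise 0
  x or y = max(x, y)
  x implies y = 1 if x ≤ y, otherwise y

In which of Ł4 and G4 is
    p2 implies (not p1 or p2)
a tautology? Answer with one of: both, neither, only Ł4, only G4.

In Ł4: every assignment gives 1 — tautology.
In G4: every assignment gives 1 — tautology.

both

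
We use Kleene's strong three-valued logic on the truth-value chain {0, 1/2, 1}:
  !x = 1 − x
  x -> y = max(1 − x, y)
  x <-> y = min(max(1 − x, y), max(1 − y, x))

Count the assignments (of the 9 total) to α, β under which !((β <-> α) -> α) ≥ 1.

α = 0, β = 0 ↦ 1  ≥
α = 0, β = 1/2 ↦ 1/2  <
α = 0, β = 1 ↦ 0  <
α = 1/2, β = 0 ↦ 1/2  <
α = 1/2, β = 1/2 ↦ 1/2  <
α = 1/2, β = 1 ↦ 1/2  <
α = 1, β = 0 ↦ 0  <
α = 1, β = 1/2 ↦ 0  <
α = 1, β = 1 ↦ 0  <
So 1 of the 9 assignments meets the threshold.

1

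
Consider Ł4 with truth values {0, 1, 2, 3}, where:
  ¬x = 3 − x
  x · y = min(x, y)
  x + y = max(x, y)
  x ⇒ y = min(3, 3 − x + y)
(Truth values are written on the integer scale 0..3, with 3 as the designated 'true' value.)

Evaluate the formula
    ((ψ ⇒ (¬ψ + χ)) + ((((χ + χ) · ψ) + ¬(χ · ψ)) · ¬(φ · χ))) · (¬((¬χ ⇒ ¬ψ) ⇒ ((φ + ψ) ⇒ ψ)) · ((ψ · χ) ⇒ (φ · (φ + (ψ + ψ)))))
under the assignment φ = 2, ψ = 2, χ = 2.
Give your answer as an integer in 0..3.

0

¬ψ = ¬2 = 1
¬ψ + χ = 1 + 2 = 2
ψ ⇒ (¬ψ + χ) = 2 ⇒ 2 = 3
χ + χ = 2 + 2 = 2
(χ + χ) · ψ = 2 · 2 = 2
χ · ψ = 2 · 2 = 2
¬(χ · ψ) = ¬2 = 1
((χ + χ) · ψ) + ¬(χ · ψ) = 2 + 1 = 2
φ · χ = 2 · 2 = 2
¬(φ · χ) = ¬2 = 1
(((χ + χ) · ψ) + ¬(χ · ψ)) · ¬(φ · χ) = 2 · 1 = 1
(ψ ⇒ (¬ψ + χ)) + ((((χ + χ) · ψ) + ¬(χ · ψ)) · ¬(φ · χ)) = 3 + 1 = 3
¬χ = ¬2 = 1
¬ψ = ¬2 = 1
¬χ ⇒ ¬ψ = 1 ⇒ 1 = 3
φ + ψ = 2 + 2 = 2
(φ + ψ) ⇒ ψ = 2 ⇒ 2 = 3
(¬χ ⇒ ¬ψ) ⇒ ((φ + ψ) ⇒ ψ) = 3 ⇒ 3 = 3
¬((¬χ ⇒ ¬ψ) ⇒ ((φ + ψ) ⇒ ψ)) = ¬3 = 0
ψ · χ = 2 · 2 = 2
ψ + ψ = 2 + 2 = 2
φ + (ψ + ψ) = 2 + 2 = 2
φ · (φ + (ψ + ψ)) = 2 · 2 = 2
(ψ · χ) ⇒ (φ · (φ + (ψ + ψ))) = 2 ⇒ 2 = 3
¬((¬χ ⇒ ¬ψ) ⇒ ((φ + ψ) ⇒ ψ)) · ((ψ · χ) ⇒ (φ · (φ + (ψ + ψ)))) = 0 · 3 = 0
((ψ ⇒ (¬ψ + χ)) + ((((χ + χ) · ψ) + ¬(χ · ψ)) · ¬(φ · χ))) · (¬((¬χ ⇒ ¬ψ) ⇒ ((φ + ψ) ⇒ ψ)) · ((ψ · χ) ⇒ (φ · (φ + (ψ + ψ))))) = 3 · 0 = 0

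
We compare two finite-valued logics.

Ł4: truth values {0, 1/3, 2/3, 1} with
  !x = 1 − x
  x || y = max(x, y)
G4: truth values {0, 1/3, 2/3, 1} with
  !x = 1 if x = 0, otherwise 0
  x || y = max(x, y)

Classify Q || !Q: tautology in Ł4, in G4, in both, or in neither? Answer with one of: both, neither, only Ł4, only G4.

In Ł4: at Q = 1/3 the value is 2/3 — not a tautology.
In G4: at Q = 1/3 the value is 1/3 — not a tautology.

neither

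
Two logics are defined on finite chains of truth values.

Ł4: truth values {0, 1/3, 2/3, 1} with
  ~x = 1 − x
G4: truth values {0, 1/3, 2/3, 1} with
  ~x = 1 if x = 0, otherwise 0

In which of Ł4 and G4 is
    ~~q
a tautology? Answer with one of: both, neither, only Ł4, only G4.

In Ł4: at q = 0 the value is 0 — not a tautology.
In G4: at q = 0 the value is 0 — not a tautology.

neither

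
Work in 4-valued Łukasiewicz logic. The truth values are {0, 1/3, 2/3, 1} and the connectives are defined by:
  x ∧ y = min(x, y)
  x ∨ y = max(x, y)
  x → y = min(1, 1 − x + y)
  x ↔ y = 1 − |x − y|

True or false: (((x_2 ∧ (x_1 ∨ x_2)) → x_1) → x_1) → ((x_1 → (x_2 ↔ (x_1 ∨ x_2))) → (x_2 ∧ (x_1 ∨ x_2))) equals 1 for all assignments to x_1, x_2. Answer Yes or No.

No

Counterexample: take x_1 = 1/3, x_2 = 0.
x_1 ∨ x_2 = 1/3 ∨ 0 = 1/3
x_2 ∧ (x_1 ∨ x_2) = 0 ∧ 1/3 = 0
(x_2 ∧ (x_1 ∨ x_2)) → x_1 = 0 → 1/3 = 1
((x_2 ∧ (x_1 ∨ x_2)) → x_1) → x_1 = 1 → 1/3 = 1/3
x_1 ∨ x_2 = 1/3 ∨ 0 = 1/3
x_2 ↔ (x_1 ∨ x_2) = 0 ↔ 1/3 = 2/3
x_1 → (x_2 ↔ (x_1 ∨ x_2)) = 1/3 → 2/3 = 1
x_1 ∨ x_2 = 1/3 ∨ 0 = 1/3
x_2 ∧ (x_1 ∨ x_2) = 0 ∧ 1/3 = 0
(x_1 → (x_2 ↔ (x_1 ∨ x_2))) → (x_2 ∧ (x_1 ∨ x_2)) = 1 → 0 = 0
(((x_2 ∧ (x_1 ∨ x_2)) → x_1) → x_1) → ((x_1 → (x_2 ↔ (x_1 ∨ x_2))) → (x_2 ∧ (x_1 ∨ x_2))) = 1/3 → 0 = 2/3
This gives 2/3 ≠ 1.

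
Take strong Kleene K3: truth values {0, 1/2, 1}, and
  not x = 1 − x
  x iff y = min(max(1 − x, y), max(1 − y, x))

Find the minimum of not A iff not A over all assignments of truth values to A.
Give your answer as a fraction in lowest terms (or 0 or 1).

Take A = 1/2:
not A = not 1/2 = 1/2
not A = not 1/2 = 1/2
not A iff not A = 1/2 iff 1/2 = 1/2
No assignment yields a value below 1/2, so this is the minimum.

1/2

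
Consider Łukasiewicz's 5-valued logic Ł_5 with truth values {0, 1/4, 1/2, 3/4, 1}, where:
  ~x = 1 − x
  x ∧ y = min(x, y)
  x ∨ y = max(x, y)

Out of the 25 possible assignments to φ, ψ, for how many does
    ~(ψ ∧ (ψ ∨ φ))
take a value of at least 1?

value 1: 5 assignments (counts)
value 3/4: 5 assignments
value 1/2: 5 assignments
value 1/4: 5 assignments
value 0: 5 assignments
So 5 of the 25 assignments meet the threshold.

5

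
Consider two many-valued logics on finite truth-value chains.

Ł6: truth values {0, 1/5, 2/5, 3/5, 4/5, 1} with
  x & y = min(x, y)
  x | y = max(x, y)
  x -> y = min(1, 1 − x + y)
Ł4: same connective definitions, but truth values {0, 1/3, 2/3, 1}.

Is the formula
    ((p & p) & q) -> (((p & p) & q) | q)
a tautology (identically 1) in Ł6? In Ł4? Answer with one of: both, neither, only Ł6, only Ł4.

both

In Ł6: every assignment gives 1 — tautology.
In Ł4: every assignment gives 1 — tautology.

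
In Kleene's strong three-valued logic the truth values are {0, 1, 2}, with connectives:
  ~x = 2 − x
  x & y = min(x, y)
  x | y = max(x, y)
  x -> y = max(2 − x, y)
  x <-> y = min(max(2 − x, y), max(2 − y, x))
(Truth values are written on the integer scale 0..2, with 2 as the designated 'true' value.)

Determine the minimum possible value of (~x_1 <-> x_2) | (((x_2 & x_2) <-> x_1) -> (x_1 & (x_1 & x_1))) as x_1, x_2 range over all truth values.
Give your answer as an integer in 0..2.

0

Take x_1 = 0, x_2 = 0:
~x_1 = ~0 = 2
~x_1 <-> x_2 = 2 <-> 0 = 0
x_2 & x_2 = 0 & 0 = 0
(x_2 & x_2) <-> x_1 = 0 <-> 0 = 2
x_1 & x_1 = 0 & 0 = 0
x_1 & (x_1 & x_1) = 0 & 0 = 0
((x_2 & x_2) <-> x_1) -> (x_1 & (x_1 & x_1)) = 2 -> 0 = 0
(~x_1 <-> x_2) | (((x_2 & x_2) <-> x_1) -> (x_1 & (x_1 & x_1))) = 0 | 0 = 0
No assignment yields a value below 0, so this is the minimum.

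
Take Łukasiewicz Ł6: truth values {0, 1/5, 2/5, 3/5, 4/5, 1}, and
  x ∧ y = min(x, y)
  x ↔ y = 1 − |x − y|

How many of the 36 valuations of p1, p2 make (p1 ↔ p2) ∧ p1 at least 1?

value 1: 1 assignment (counts)
value 4/5: 4 assignments
value 3/5: 7 assignments
value 2/5: 9 assignments
value 1/5: 8 assignments
value 0: 7 assignments
So 1 of the 36 assignments meets the threshold.

1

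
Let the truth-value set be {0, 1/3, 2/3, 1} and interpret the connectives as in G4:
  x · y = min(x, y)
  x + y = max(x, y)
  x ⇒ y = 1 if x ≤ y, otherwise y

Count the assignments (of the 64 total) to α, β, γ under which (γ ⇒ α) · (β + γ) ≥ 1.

13

value 1: 13 assignments (counts)
value 2/3: 17 assignments
value 1/3: 18 assignments
value 0: 16 assignments
So 13 of the 64 assignments meet the threshold.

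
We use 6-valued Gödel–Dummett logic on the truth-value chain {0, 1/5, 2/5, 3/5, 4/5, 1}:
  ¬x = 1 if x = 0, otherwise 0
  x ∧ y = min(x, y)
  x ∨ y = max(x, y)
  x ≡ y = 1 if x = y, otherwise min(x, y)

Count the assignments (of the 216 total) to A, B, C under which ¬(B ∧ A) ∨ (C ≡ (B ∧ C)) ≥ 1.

value 1: 166 assignments (counts)
value 4/5: 5 assignments
value 3/5: 10 assignments
value 2/5: 15 assignments
value 1/5: 20 assignments
So 166 of the 216 assignments meet the threshold.

166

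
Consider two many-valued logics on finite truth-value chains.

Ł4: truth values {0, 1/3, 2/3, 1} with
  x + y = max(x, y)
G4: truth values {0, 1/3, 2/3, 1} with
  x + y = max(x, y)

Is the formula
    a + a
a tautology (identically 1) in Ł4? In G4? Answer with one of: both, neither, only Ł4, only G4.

In Ł4: at a = 0 the value is 0 — not a tautology.
In G4: at a = 0 the value is 0 — not a tautology.

neither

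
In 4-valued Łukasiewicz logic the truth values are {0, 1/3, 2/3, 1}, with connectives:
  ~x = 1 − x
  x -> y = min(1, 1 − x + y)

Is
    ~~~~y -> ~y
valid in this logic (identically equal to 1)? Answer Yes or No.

Counterexample: take y = 2/3.
~y = ~2/3 = 1/3
~~y = ~1/3 = 2/3
~~~y = ~2/3 = 1/3
~~~~y = ~1/3 = 2/3
~y = ~2/3 = 1/3
~~~~y -> ~y = 2/3 -> 1/3 = 2/3
This gives 2/3 ≠ 1.

No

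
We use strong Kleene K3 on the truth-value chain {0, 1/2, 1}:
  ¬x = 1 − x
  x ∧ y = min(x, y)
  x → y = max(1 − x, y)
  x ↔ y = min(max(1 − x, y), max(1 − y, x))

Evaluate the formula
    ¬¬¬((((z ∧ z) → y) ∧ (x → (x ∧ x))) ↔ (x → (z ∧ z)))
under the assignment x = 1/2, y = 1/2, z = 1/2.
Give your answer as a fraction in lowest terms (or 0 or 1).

1/2

z ∧ z = 1/2 ∧ 1/2 = 1/2
(z ∧ z) → y = 1/2 → 1/2 = 1/2
x ∧ x = 1/2 ∧ 1/2 = 1/2
x → (x ∧ x) = 1/2 → 1/2 = 1/2
((z ∧ z) → y) ∧ (x → (x ∧ x)) = 1/2 ∧ 1/2 = 1/2
z ∧ z = 1/2 ∧ 1/2 = 1/2
x → (z ∧ z) = 1/2 → 1/2 = 1/2
(((z ∧ z) → y) ∧ (x → (x ∧ x))) ↔ (x → (z ∧ z)) = 1/2 ↔ 1/2 = 1/2
¬((((z ∧ z) → y) ∧ (x → (x ∧ x))) ↔ (x → (z ∧ z))) = ¬1/2 = 1/2
¬¬((((z ∧ z) → y) ∧ (x → (x ∧ x))) ↔ (x → (z ∧ z))) = ¬1/2 = 1/2
¬¬¬((((z ∧ z) → y) ∧ (x → (x ∧ x))) ↔ (x → (z ∧ z))) = ¬1/2 = 1/2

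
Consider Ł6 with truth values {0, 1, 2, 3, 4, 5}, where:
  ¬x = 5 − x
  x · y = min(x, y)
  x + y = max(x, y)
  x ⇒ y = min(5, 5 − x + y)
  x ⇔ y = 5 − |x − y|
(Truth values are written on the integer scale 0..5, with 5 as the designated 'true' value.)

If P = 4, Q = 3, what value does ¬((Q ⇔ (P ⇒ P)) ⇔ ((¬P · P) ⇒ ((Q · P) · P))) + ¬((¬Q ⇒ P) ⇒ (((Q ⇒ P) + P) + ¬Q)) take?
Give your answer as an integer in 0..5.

2

P ⇒ P = 4 ⇒ 4 = 5
Q ⇔ (P ⇒ P) = 3 ⇔ 5 = 3
¬P = ¬4 = 1
¬P · P = 1 · 4 = 1
Q · P = 3 · 4 = 3
(Q · P) · P = 3 · 4 = 3
(¬P · P) ⇒ ((Q · P) · P) = 1 ⇒ 3 = 5
(Q ⇔ (P ⇒ P)) ⇔ ((¬P · P) ⇒ ((Q · P) · P)) = 3 ⇔ 5 = 3
¬((Q ⇔ (P ⇒ P)) ⇔ ((¬P · P) ⇒ ((Q · P) · P))) = ¬3 = 2
¬Q = ¬3 = 2
¬Q ⇒ P = 2 ⇒ 4 = 5
Q ⇒ P = 3 ⇒ 4 = 5
(Q ⇒ P) + P = 5 + 4 = 5
¬Q = ¬3 = 2
((Q ⇒ P) + P) + ¬Q = 5 + 2 = 5
(¬Q ⇒ P) ⇒ (((Q ⇒ P) + P) + ¬Q) = 5 ⇒ 5 = 5
¬((¬Q ⇒ P) ⇒ (((Q ⇒ P) + P) + ¬Q)) = ¬5 = 0
¬((Q ⇔ (P ⇒ P)) ⇔ ((¬P · P) ⇒ ((Q · P) · P))) + ¬((¬Q ⇒ P) ⇒ (((Q ⇒ P) + P) + ¬Q)) = 2 + 0 = 2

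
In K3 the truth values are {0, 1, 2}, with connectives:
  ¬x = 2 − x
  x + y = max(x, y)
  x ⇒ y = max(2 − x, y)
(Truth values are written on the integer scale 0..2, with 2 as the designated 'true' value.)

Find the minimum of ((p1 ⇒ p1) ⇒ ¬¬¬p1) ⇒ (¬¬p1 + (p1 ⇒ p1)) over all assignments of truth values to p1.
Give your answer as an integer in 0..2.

1

Take p1 = 1:
p1 ⇒ p1 = 1 ⇒ 1 = 1
¬p1 = ¬1 = 1
¬¬p1 = ¬1 = 1
¬¬¬p1 = ¬1 = 1
(p1 ⇒ p1) ⇒ ¬¬¬p1 = 1 ⇒ 1 = 1
¬p1 = ¬1 = 1
¬¬p1 = ¬1 = 1
p1 ⇒ p1 = 1 ⇒ 1 = 1
¬¬p1 + (p1 ⇒ p1) = 1 + 1 = 1
((p1 ⇒ p1) ⇒ ¬¬¬p1) ⇒ (¬¬p1 + (p1 ⇒ p1)) = 1 ⇒ 1 = 1
No assignment yields a value below 1, so this is the minimum.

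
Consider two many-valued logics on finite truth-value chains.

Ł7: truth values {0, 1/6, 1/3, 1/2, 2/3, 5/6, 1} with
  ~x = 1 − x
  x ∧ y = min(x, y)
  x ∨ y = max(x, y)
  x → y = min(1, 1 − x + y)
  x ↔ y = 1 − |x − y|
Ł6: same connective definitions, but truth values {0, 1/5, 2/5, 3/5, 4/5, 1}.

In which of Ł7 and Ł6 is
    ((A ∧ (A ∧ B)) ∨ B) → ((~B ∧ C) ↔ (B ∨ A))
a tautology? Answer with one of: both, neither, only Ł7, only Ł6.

In Ł7: at A = 0, B = 2/3, C = 0 the value is 2/3 — not a tautology.
In Ł6: at A = 0, B = 3/5, C = 0 the value is 4/5 — not a tautology.

neither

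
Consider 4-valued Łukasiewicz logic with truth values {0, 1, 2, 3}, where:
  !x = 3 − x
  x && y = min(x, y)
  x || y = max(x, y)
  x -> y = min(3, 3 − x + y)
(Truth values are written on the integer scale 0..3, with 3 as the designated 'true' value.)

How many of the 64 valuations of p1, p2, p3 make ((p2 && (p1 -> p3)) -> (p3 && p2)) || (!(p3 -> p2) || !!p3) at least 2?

58

value 3: 46 assignments (counts)
value 2: 12 assignments (counts)
value 1: 5 assignments
value 0: 1 assignment
So 58 of the 64 assignments meet the threshold.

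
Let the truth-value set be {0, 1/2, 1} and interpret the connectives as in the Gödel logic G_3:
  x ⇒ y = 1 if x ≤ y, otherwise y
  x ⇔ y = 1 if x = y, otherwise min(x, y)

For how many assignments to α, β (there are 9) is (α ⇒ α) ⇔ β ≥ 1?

α = 0, β = 0 ↦ 0  <
α = 0, β = 1/2 ↦ 1/2  <
α = 0, β = 1 ↦ 1  ≥
α = 1/2, β = 0 ↦ 0  <
α = 1/2, β = 1/2 ↦ 1/2  <
α = 1/2, β = 1 ↦ 1  ≥
α = 1, β = 0 ↦ 0  <
α = 1, β = 1/2 ↦ 1/2  <
α = 1, β = 1 ↦ 1  ≥
So 3 of the 9 assignments meet the threshold.

3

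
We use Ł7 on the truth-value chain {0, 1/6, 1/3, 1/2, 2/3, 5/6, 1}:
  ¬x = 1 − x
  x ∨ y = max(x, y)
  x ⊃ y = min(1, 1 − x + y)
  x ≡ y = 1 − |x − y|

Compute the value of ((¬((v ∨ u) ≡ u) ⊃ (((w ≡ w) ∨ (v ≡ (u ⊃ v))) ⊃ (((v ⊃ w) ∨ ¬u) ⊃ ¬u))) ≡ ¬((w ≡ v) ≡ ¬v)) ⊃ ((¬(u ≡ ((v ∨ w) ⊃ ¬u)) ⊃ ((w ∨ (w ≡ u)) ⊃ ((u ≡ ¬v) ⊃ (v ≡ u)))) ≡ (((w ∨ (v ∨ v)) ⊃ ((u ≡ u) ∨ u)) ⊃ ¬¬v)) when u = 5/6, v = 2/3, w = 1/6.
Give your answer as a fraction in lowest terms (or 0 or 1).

1

v ∨ u = 2/3 ∨ 5/6 = 5/6
(v ∨ u) ≡ u = 5/6 ≡ 5/6 = 1
¬((v ∨ u) ≡ u) = ¬1 = 0
w ≡ w = 1/6 ≡ 1/6 = 1
u ⊃ v = 5/6 ⊃ 2/3 = 5/6
v ≡ (u ⊃ v) = 2/3 ≡ 5/6 = 5/6
(w ≡ w) ∨ (v ≡ (u ⊃ v)) = 1 ∨ 5/6 = 1
v ⊃ w = 2/3 ⊃ 1/6 = 1/2
¬u = ¬5/6 = 1/6
(v ⊃ w) ∨ ¬u = 1/2 ∨ 1/6 = 1/2
¬u = ¬5/6 = 1/6
((v ⊃ w) ∨ ¬u) ⊃ ¬u = 1/2 ⊃ 1/6 = 2/3
((w ≡ w) ∨ (v ≡ (u ⊃ v))) ⊃ (((v ⊃ w) ∨ ¬u) ⊃ ¬u) = 1 ⊃ 2/3 = 2/3
¬((v ∨ u) ≡ u) ⊃ (((w ≡ w) ∨ (v ≡ (u ⊃ v))) ⊃ (((v ⊃ w) ∨ ¬u) ⊃ ¬u)) = 0 ⊃ 2/3 = 1
w ≡ v = 1/6 ≡ 2/3 = 1/2
¬v = ¬2/3 = 1/3
(w ≡ v) ≡ ¬v = 1/2 ≡ 1/3 = 5/6
¬((w ≡ v) ≡ ¬v) = ¬5/6 = 1/6
(¬((v ∨ u) ≡ u) ⊃ (((w ≡ w) ∨ (v ≡ (u ⊃ v))) ⊃ (((v ⊃ w) ∨ ¬u) ⊃ ¬u))) ≡ ¬((w ≡ v) ≡ ¬v) = 1 ≡ 1/6 = 1/6
v ∨ w = 2/3 ∨ 1/6 = 2/3
¬u = ¬5/6 = 1/6
(v ∨ w) ⊃ ¬u = 2/3 ⊃ 1/6 = 1/2
u ≡ ((v ∨ w) ⊃ ¬u) = 5/6 ≡ 1/2 = 2/3
¬(u ≡ ((v ∨ w) ⊃ ¬u)) = ¬2/3 = 1/3
w ≡ u = 1/6 ≡ 5/6 = 1/3
w ∨ (w ≡ u) = 1/6 ∨ 1/3 = 1/3
¬v = ¬2/3 = 1/3
u ≡ ¬v = 5/6 ≡ 1/3 = 1/2
v ≡ u = 2/3 ≡ 5/6 = 5/6
(u ≡ ¬v) ⊃ (v ≡ u) = 1/2 ⊃ 5/6 = 1
(w ∨ (w ≡ u)) ⊃ ((u ≡ ¬v) ⊃ (v ≡ u)) = 1/3 ⊃ 1 = 1
¬(u ≡ ((v ∨ w) ⊃ ¬u)) ⊃ ((w ∨ (w ≡ u)) ⊃ ((u ≡ ¬v) ⊃ (v ≡ u))) = 1/3 ⊃ 1 = 1
v ∨ v = 2/3 ∨ 2/3 = 2/3
w ∨ (v ∨ v) = 1/6 ∨ 2/3 = 2/3
u ≡ u = 5/6 ≡ 5/6 = 1
(u ≡ u) ∨ u = 1 ∨ 5/6 = 1
(w ∨ (v ∨ v)) ⊃ ((u ≡ u) ∨ u) = 2/3 ⊃ 1 = 1
¬v = ¬2/3 = 1/3
¬¬v = ¬1/3 = 2/3
((w ∨ (v ∨ v)) ⊃ ((u ≡ u) ∨ u)) ⊃ ¬¬v = 1 ⊃ 2/3 = 2/3
(¬(u ≡ ((v ∨ w) ⊃ ¬u)) ⊃ ((w ∨ (w ≡ u)) ⊃ ((u ≡ ¬v) ⊃ (v ≡ u)))) ≡ (((w ∨ (v ∨ v)) ⊃ ((u ≡ u) ∨ u)) ⊃ ¬¬v) = 1 ≡ 2/3 = 2/3
((¬((v ∨ u) ≡ u) ⊃ (((w ≡ w) ∨ (v ≡ (u ⊃ v))) ⊃ (((v ⊃ w) ∨ ¬u) ⊃ ¬u))) ≡ ¬((w ≡ v) ≡ ¬v)) ⊃ ((¬(u ≡ ((v ∨ w) ⊃ ¬u)) ⊃ ((w ∨ (w ≡ u)) ⊃ ((u ≡ ¬v) ⊃ (v ≡ u)))) ≡ (((w ∨ (v ∨ v)) ⊃ ((u ≡ u) ∨ u)) ⊃ ¬¬v)) = 1/6 ⊃ 2/3 = 1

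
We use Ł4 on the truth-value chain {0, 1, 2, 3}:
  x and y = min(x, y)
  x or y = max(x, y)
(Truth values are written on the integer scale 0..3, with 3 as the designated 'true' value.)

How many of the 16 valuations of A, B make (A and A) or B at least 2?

12

A = 0, B = 0 ↦ 0  <
A = 0, B = 1 ↦ 1  <
A = 0, B = 2 ↦ 2  ≥
A = 0, B = 3 ↦ 3  ≥
A = 1, B = 0 ↦ 1  <
A = 1, B = 1 ↦ 1  <
A = 1, B = 2 ↦ 2  ≥
A = 1, B = 3 ↦ 3  ≥
A = 2, B = 0 ↦ 2  ≥
A = 2, B = 1 ↦ 2  ≥
A = 2, B = 2 ↦ 2  ≥
A = 2, B = 3 ↦ 3  ≥
A = 3, B = 0 ↦ 3  ≥
A = 3, B = 1 ↦ 3  ≥
A = 3, B = 2 ↦ 3  ≥
A = 3, B = 3 ↦ 3  ≥
So 12 of the 16 assignments meet the threshold.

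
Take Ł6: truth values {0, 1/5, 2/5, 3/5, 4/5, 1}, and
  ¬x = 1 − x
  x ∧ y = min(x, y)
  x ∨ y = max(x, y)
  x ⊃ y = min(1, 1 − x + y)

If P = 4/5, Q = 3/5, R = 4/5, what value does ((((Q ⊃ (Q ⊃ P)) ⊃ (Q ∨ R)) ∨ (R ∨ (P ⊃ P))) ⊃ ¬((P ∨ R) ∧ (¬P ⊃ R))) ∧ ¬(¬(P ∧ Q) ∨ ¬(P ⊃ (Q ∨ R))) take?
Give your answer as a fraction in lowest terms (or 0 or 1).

1/5

Q ⊃ P = 3/5 ⊃ 4/5 = 1
Q ⊃ (Q ⊃ P) = 3/5 ⊃ 1 = 1
Q ∨ R = 3/5 ∨ 4/5 = 4/5
(Q ⊃ (Q ⊃ P)) ⊃ (Q ∨ R) = 1 ⊃ 4/5 = 4/5
P ⊃ P = 4/5 ⊃ 4/5 = 1
R ∨ (P ⊃ P) = 4/5 ∨ 1 = 1
((Q ⊃ (Q ⊃ P)) ⊃ (Q ∨ R)) ∨ (R ∨ (P ⊃ P)) = 4/5 ∨ 1 = 1
P ∨ R = 4/5 ∨ 4/5 = 4/5
¬P = ¬4/5 = 1/5
¬P ⊃ R = 1/5 ⊃ 4/5 = 1
(P ∨ R) ∧ (¬P ⊃ R) = 4/5 ∧ 1 = 4/5
¬((P ∨ R) ∧ (¬P ⊃ R)) = ¬4/5 = 1/5
(((Q ⊃ (Q ⊃ P)) ⊃ (Q ∨ R)) ∨ (R ∨ (P ⊃ P))) ⊃ ¬((P ∨ R) ∧ (¬P ⊃ R)) = 1 ⊃ 1/5 = 1/5
P ∧ Q = 4/5 ∧ 3/5 = 3/5
¬(P ∧ Q) = ¬3/5 = 2/5
Q ∨ R = 3/5 ∨ 4/5 = 4/5
P ⊃ (Q ∨ R) = 4/5 ⊃ 4/5 = 1
¬(P ⊃ (Q ∨ R)) = ¬1 = 0
¬(P ∧ Q) ∨ ¬(P ⊃ (Q ∨ R)) = 2/5 ∨ 0 = 2/5
¬(¬(P ∧ Q) ∨ ¬(P ⊃ (Q ∨ R))) = ¬2/5 = 3/5
((((Q ⊃ (Q ⊃ P)) ⊃ (Q ∨ R)) ∨ (R ∨ (P ⊃ P))) ⊃ ¬((P ∨ R) ∧ (¬P ⊃ R))) ∧ ¬(¬(P ∧ Q) ∨ ¬(P ⊃ (Q ∨ R))) = 1/5 ∧ 3/5 = 1/5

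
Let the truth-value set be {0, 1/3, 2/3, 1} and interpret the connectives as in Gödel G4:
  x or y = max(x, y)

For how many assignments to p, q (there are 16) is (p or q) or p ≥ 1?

7

p = 0, q = 0 ↦ 0  <
p = 0, q = 1/3 ↦ 1/3  <
p = 0, q = 2/3 ↦ 2/3  <
p = 0, q = 1 ↦ 1  ≥
p = 1/3, q = 0 ↦ 1/3  <
p = 1/3, q = 1/3 ↦ 1/3  <
p = 1/3, q = 2/3 ↦ 2/3  <
p = 1/3, q = 1 ↦ 1  ≥
p = 2/3, q = 0 ↦ 2/3  <
p = 2/3, q = 1/3 ↦ 2/3  <
p = 2/3, q = 2/3 ↦ 2/3  <
p = 2/3, q = 1 ↦ 1  ≥
p = 1, q = 0 ↦ 1  ≥
p = 1, q = 1/3 ↦ 1  ≥
p = 1, q = 2/3 ↦ 1  ≥
p = 1, q = 1 ↦ 1  ≥
So 7 of the 16 assignments meet the threshold.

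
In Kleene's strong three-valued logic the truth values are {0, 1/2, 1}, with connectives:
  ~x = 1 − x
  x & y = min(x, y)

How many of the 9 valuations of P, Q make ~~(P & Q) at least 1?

P = 0, Q = 0 ↦ 0  <
P = 0, Q = 1/2 ↦ 0  <
P = 0, Q = 1 ↦ 0  <
P = 1/2, Q = 0 ↦ 0  <
P = 1/2, Q = 1/2 ↦ 1/2  <
P = 1/2, Q = 1 ↦ 1/2  <
P = 1, Q = 0 ↦ 0  <
P = 1, Q = 1/2 ↦ 1/2  <
P = 1, Q = 1 ↦ 1  ≥
So 1 of the 9 assignments meets the threshold.

1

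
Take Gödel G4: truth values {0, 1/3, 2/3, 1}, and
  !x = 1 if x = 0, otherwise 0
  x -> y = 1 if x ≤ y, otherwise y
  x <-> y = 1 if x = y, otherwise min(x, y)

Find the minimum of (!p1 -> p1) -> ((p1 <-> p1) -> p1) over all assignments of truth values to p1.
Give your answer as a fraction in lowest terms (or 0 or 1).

1/3

Take p1 = 1/3:
!p1 = !1/3 = 0
!p1 -> p1 = 0 -> 1/3 = 1
p1 <-> p1 = 1/3 <-> 1/3 = 1
(p1 <-> p1) -> p1 = 1 -> 1/3 = 1/3
(!p1 -> p1) -> ((p1 <-> p1) -> p1) = 1 -> 1/3 = 1/3
No assignment yields a value below 1/3, so this is the minimum.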